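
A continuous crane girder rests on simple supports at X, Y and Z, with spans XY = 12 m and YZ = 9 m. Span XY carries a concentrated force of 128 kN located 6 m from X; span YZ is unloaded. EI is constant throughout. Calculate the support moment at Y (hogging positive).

M_Y = 164.6 kN·m

Insert a hinge at Y; M_Y is the redundant, and each span becomes simply supported.
Rotations at Y on the released spans (each span's end-slope, ×1/EI):
  span XY: point load 128 at a = 6: Pab(L + a)/(6LEI) = 1152/EI
  relative rotation θ_0 = (1152 + 0)/EI = 1152/EI
A unit hogging moment at Y produces rotation L₁/(3EI) + L₂/(3EI) = 7/EI.
Slope continuity at Y: θ_0 = M_Y·7/EI, so M_Y = 1152/7 = 164.6 kN·m (hogging).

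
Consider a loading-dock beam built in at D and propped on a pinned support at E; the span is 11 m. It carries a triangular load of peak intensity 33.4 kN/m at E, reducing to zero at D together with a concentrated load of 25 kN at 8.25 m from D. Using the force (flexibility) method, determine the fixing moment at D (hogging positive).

M_D = 268 kN·m

Release the roller at E. Primary structure: cantilever fixed at D.
Downward deflection at the released point E due to the loads:
  triangular load, peak 33.4 at the free end: 11w₀L⁴/(120EI) = 44826/EI
  point load 25 at a = 8.25: Pa²(3L − a)/(6EI) = 7019/EI
  δ_0 = 51845/EI
Tip deflection under a unit load at E: L³/(3EI) = 443.7/EI.
The prop prevents deflection at E: R_E = δ_0/δ_{EE} = 51845/443.7 = 116.9 kN.
Moment equilibrium about D: M_D = Σ(load moments about D) − R_E·L = 1553 − 116.9×11 = 268 kN·m.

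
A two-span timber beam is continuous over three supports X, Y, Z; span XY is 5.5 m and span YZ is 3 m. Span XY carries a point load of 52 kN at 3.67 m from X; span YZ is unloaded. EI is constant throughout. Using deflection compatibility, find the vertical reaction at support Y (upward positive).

R_Y = 52.34 kN

Insert a hinge at Y; M_Y is the redundant, and each span becomes simply supported.
Rotations at Y on the released spans (each span's end-slope, ×1/EI):
  span XY: point load 52 at a = 3.67: Pab(L + a)/(6LEI) = 97.05/EI
  relative rotation θ_0 = (97.05 + 0)/EI = 97.05/EI
A unit hogging moment at Y produces rotation L₁/(3EI) + L₂/(3EI) = 2.833/EI.
Slope continuity at Y: θ_0 = M_Y·2.833/EI, so M_Y = 97.05/2.833 = 34.25 kN·m (hogging).
Span XY, ΣM about X with M_Y applied at Y: R_Y^{XY}·5.5 = 190.8 + 34.25, so R_Y^{XY} = 40.93 kN and R_X = 52 − 40.93 = 11.07 kN.
Span YZ, ΣM about Z: R_Y^{YZ}·3 = 0 + 34.25, so R_Y^{YZ} = 11.42 kN and R_Z = 0 − 11.42 = -11.42 kN.
R_Y = 40.93 + 11.42 = 52.34 kN.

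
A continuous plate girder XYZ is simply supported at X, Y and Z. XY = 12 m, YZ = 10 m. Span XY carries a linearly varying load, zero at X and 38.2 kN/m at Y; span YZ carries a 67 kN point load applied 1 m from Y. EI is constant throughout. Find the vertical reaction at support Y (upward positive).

Take M_Y as the redundant. Released structure: two simple spans XY and YZ with a hinge at Y.
Rotations at Y on the released spans (each span's end-slope, ×1/EI):
  span XY: triangular load, peak 38.2: w₀L³/(45EI) = 1467/EI
  span YZ: point load 67 at a = 1: Pab(L + b)/(6LEI) = 190.9/EI
  relative rotation θ_0 = (1467 + 190.9)/EI = 1658/EI
A unit hogging moment at Y produces rotation L₁/(3EI) + L₂/(3EI) = 7.333/EI.
Compatibility: M_Y·(L₁+L₂)/(3EI) = θ_0, giving M_Y = 226.1 kN·m (hogging).
Span XY, ΣM about X with M_Y applied at Y: R_Y^{XY}·12 = 1834 + 226.1, so R_Y^{XY} = 171.6 kN and R_X = 229.2 − 171.6 = 57.56 kN.
Span YZ, ΣM about Z: R_Y^{YZ}·10 = 603 + 226.1, so R_Y^{YZ} = 82.91 kN and R_Z = 67 − 82.91 = -15.91 kN.
R_Y = 171.6 + 82.91 = 254.5 kN.

R_Y = 254.5 kN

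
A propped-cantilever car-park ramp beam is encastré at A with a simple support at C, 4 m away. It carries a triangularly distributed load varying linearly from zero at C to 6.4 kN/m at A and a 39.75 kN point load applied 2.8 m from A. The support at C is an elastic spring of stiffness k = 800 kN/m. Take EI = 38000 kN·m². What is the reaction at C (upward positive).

Remove the prop at C; the released (primary) structure is a cantilever built in at A.
Primary-structure tip deflection at C by superposition:
  triangular load, peak 6.4 at the fixed end: w₀L⁴/(30EI) = 54.61/EI
  point load 39.75 at a = 2.8: Pa²(3L − a)/(6EI) = 477.8/EI
  δ_0 = 532.5/EI
Flexibility coefficient — unit upward force at C: δ_{CC} = L³/(3EI) = 21.33/EI.
With EI = 38000 kN·m²: δ_0 = 0.014012 m and δ_{CC} = 0.000561 m/kN.
Compatibility — the spring shortens by R_C/k under the reaction it provides: δ_0 − R_C·δ_{CC} = R_C/k. With 1/k = 0.00125 m/kN, R_C = δ_0 / (δ_{CC} + 1/k) = 0.014012 / (0.000561 + 0.00125) = 7.736 kN.

R_C = 7.736 kN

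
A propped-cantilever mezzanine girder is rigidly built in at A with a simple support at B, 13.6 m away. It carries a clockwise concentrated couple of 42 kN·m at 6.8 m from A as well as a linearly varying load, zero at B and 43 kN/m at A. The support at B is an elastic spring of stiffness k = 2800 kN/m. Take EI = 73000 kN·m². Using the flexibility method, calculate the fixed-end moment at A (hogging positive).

Take the reaction at B as the redundant and release it; the primary structure is a cantilever fixed at A.
Free-end deflection of the primary structure under the applied loading (downward +):
  clockwise couple 42 at a = 6.8: M₀a(2L − a)/(2EI) = 2913/EI
  triangular load, peak 43 at the fixed end: w₀L⁴/(30EI) = 49035/EI
  δ_0 = 51948/EI
Tip deflection under a unit load at B: L³/(3EI) = 838.5/EI.
With EI = 73000 kN·m²: δ_0 = 0.71161 m and δ_{BB} = 0.011486 m/kN.
Compatibility — the spring shortens by R_B/k under the reaction it provides: δ_0 − R_B·δ_{BB} = R_B/k. With 1/k = 0.000357 m/kN, R_B = δ_0 / (δ_{BB} + 1/k) = 0.71161 / (0.011486 + 0.000357) = 60.09 kN.
Moment equilibrium about A: M_A = Σ(load moments about A) − R_B·L = 1368 − 60.09×13.6 = 550.4 kN·m.

M_A = 550.4 kN·m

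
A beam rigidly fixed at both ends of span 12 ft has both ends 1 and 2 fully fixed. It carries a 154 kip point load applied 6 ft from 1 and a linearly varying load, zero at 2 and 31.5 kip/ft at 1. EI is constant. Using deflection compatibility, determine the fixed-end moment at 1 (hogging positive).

M_1 = 457.8 kip·ft

Release both end moments; the primary structure is a simply-supported span 12 with redundants M_1 and M_2.
Simple-span end rotations at 1 and 2 under the given loads:
  at 1: point load 154 at a = 6: Pab(L + b)/(6LEI) = 1386/EI
  at 2: point load 154 at a = 6: Pab(L + a)/(6LEI) = 1386/EI
  at 1: triangular load, peak 31.5: w₀L³/(45EI) = 1210/EI
  at 2: triangular load, peak 31.5: 7w₀L³/(360EI) = 1058/EI
  θ_10 = 2596/EI,  θ_20 = 2444/EI
Flexibility coefficients: a unit moment at one end gives L/(3EI) there and L/(6EI) at the far end, so f₁₁ = f₂₂ = 4/EI and f₁₂ = f₂₁ = 2/EI.
Compatibility — zero rotation at each built-in end:
  4 M_1 + 2 M_2 = 2596
  2 M_1 + 4 M_2 = 2444
Solving the pair gives M_1 = 457.8 kip·ft and M_2 = 382.2 kip·ft (hogging).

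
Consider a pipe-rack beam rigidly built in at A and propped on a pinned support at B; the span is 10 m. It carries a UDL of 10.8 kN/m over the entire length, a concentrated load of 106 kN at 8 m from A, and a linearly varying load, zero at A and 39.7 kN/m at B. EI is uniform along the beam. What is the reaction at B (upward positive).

R_B = 224.3 kN

Release the roller at B. Primary structure: cantilever fixed at A.
Free-end deflection of the primary structure under the applied loading (downward +):
  UDL 10.8: wL⁴/(8EI) = 13500/EI
  point load 106 at a = 8: Pa²(3L − a)/(6EI) = 24875/EI
  triangular load, peak 39.7 at the free end: 11w₀L⁴/(120EI) = 36392/EI
  δ_0 = 74766/EI
Flexibility coefficient — unit upward force at B: δ_{BB} = L³/(3EI) = 333.3/EI.
The prop prevents deflection at B: R_B = δ_0/δ_{BB} = 74766/333.3 = 224.3 kN.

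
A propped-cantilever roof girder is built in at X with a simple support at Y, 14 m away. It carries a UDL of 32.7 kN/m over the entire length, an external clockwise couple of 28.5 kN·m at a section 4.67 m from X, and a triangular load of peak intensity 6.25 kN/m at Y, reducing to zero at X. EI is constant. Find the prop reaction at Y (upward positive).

R_Y = 197.4 kN

Release the roller at Y. Primary structure: cantilever fixed at X.
Downward deflection at the released point Y due to the loads:
  UDL 32.7: wL⁴/(8EI) = 157025/EI
  clockwise couple 28.5 at a = 4.67: M₀a(2L − a)/(2EI) = 1553/EI
  triangular load, peak 6.25 at the free end: 11w₀L⁴/(120EI) = 22009/EI
  δ_0 = 180587/EI
Flexibility coefficient — unit upward force at Y: δ_{YY} = L³/(3EI) = 914.7/EI.
The prop prevents deflection at Y: R_Y = δ_0/δ_{YY} = 180587/914.7 = 197.4 kN.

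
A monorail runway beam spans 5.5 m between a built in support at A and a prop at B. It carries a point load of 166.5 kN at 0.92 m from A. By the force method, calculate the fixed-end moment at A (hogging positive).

M_A = 116.9 kN·m

Remove the prop at B; the released (primary) structure is a cantilever built in at A.
Deflection at B on the released cantilever, summing each load's contribution:
  point load 166.5 at a = 0.92: Pa²(3L − a)/(6EI) = 365.9/EI
Tip deflection under a unit load at B: L³/(3EI) = 55.46/EI.
The prop prevents deflection at B: R_B = δ_0/δ_{BB} = 365.9/55.46 = 6.598 kN.
Moment equilibrium about A: M_A = Σ(load moments about A) − R_B·L = 153.2 − 6.598×5.5 = 116.9 kN·m.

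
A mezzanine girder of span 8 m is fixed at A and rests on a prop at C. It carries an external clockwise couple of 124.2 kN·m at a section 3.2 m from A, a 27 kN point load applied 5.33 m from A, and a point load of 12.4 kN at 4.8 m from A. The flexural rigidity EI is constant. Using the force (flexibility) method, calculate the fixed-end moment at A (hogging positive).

M_A = 53.66 kN·m

Take the reaction at C as the redundant and release it; the primary structure is a cantilever fixed at A.
Downward deflection at the released point C due to the loads:
  clockwise couple 124.2 at a = 3.2: M₀a(2L − a)/(2EI) = 2544/EI
  point load 27 at a = 5.33: Pa²(3L − a)/(6EI) = 2387/EI
  point load 12.4 at a = 4.8: Pa²(3L − a)/(6EI) = 914.2/EI
  δ_0 = 5845/EI
Flexibility coefficient — unit upward force at C: δ_{CC} = L³/(3EI) = 170.7/EI.
Compatibility at C: δ_0 − R_C·δ_{CC} = 0, so R_C = 5845/170.7 = 34.25 kN.
Moment equilibrium about A: M_A = Σ(load moments about A) − R_C·L = 327.6 − 34.25×8 = 53.66 kN·m.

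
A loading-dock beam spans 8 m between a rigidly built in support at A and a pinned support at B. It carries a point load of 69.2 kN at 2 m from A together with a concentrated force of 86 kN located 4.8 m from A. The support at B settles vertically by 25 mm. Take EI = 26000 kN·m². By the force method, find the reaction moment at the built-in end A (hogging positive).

Take the reaction at B as the redundant and release it; the primary structure is a cantilever fixed at A.
Downward deflection at the released point B due to the loads:
  point load 69.2 at a = 2: Pa²(3L − a)/(6EI) = 1015/EI
  point load 86 at a = 4.8: Pa²(3L − a)/(6EI) = 6341/EI
  δ_0 = 7356/EI
Tip deflection under a unit load at B: L³/(3EI) = 170.7/EI.
With EI = 26000 kN·m²: δ_0 = 0.28291 m and δ_{BB} = 0.006564 m/kN.
Compatibility — the beam at B must follow the support down by 0.025 m: δ_0 − R_B·δ_{BB} = 0.025, so R_B = (0.28291 − 0.025)/0.006564 = 39.29 kN.
Moment equilibrium about A: M_A = Σ(load moments about A) − R_B·L = 551.2 − 39.29×8 = 236.9 kN·m.

M_A = 236.9 kN·m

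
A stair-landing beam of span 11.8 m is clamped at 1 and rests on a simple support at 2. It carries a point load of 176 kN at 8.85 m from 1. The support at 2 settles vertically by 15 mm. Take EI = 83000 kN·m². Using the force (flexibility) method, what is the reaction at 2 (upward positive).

R_2 = 109.1 kN

Choose R_2 as the redundant. The primary structure is the cantilever fixed at 1.
Free-end deflection of the primary structure under the applied loading (downward +):
  point load 176 at a = 8.85: Pa²(3L − a)/(6EI) = 60998/EI
Tip deflection under a unit load at 2: L³/(3EI) = 547.7/EI.
With EI = 83000 kN·m²: δ_0 = 0.73491 m and δ_{22} = 0.006599 m/kN.
Compatibility — the beam at 2 must follow the support down by 0.015 m: δ_0 − R_2·δ_{22} = 0.015, so R_2 = (0.73491 − 0.015)/0.006599 = 109.1 kN.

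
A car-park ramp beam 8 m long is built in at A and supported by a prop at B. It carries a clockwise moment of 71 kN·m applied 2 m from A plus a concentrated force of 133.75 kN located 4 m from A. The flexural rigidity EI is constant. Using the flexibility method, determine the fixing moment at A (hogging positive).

Remove the prop at B; the released (primary) structure is a cantilever built in at A.
Free-end deflection of the primary structure under the applied loading (downward +):
  clockwise couple 71 at a = 2: M₀a(2L − a)/(2EI) = 994/EI
  point load 133.75 at a = 4: Pa²(3L − a)/(6EI) = 7133/EI
  δ_0 = 8127/EI
Flexibility coefficient — unit upward force at B: δ_{BB} = L³/(3EI) = 170.7/EI.
The prop prevents deflection at B: R_B = δ_0/δ_{BB} = 8127/170.7 = 47.62 kN.
Moment equilibrium about A: M_A = Σ(load moments about A) − R_B·L = 606 − 47.62×8 = 225 kN·m.

M_A = 225 kN·m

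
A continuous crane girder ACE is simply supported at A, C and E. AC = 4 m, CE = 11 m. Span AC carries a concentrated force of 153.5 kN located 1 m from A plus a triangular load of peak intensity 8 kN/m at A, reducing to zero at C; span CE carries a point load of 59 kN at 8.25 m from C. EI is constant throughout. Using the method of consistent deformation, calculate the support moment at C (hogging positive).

Release continuity at C by inserting a hinge; the redundant is the internal moment M_C. The primary structure is two simply-supported spans AC and CE.
Rotations at C on the released spans (each span's end-slope, ×1/EI):
  span AC: point load 153.5 at a = 1: Pab(L + a)/(6LEI) = 95.94/EI
  span AC: triangular load, peak 8: 7w₀L³/(360EI) = 9.956/EI
  span CE: point load 59 at a = 8.25: Pab(L + b)/(6LEI) = 278.9/EI
  relative rotation θ_0 = (105.9 + 278.9)/EI = 384.8/EI
A unit hogging moment at C produces rotation L₁/(3EI) + L₂/(3EI) = 5/EI.
Slope continuity at C: θ_0 = M_C·5/EI, so M_C = 384.8/5 = 76.95 kN·m (hogging).

M_C = 76.95 kN·m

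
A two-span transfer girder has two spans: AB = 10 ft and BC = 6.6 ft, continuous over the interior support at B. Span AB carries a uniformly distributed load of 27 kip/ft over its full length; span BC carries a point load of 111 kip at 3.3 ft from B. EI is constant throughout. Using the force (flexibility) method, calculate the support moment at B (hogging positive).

M_B = 257.9 kip·ft

Insert a hinge at B; M_B is the redundant, and each span becomes simply supported.
Discontinuity in slope at B on the released structure — sum the simple-span end rotations:
  span AB: UDL 27: wL³/(24EI) = 1125/EI
  span BC: point load 111 at a = 3.3: Pab(L + b)/(6LEI) = 302.2/EI
  relative rotation θ_0 = (1125 + 302.2)/EI = 1427/EI
A unit hogging moment at B produces rotation L₁/(3EI) + L₂/(3EI) = 5.533/EI.
Compatibility: M_B·(L₁+L₂)/(3EI) = θ_0, giving M_B = 257.9 kip·ft (hogging).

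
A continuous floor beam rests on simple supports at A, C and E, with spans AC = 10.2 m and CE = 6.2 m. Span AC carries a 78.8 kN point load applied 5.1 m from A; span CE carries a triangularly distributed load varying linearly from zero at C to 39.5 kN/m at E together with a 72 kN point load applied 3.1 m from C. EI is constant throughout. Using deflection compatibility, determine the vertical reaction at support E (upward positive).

Insert a hinge at C; M_C is the redundant, and each span becomes simply supported.
Rotations at C on the released spans (each span's end-slope, ×1/EI):
  span AC: point load 78.8 at a = 5.1: Pab(L + a)/(6LEI) = 512.4/EI
  span CE: triangular load, peak 39.5: 7w₀L³/(360EI) = 183/EI
  span CE: point load 72 at a = 3.1: Pab(L + b)/(6LEI) = 173/EI
  relative rotation θ_0 = (512.4 + 356)/EI = 868.4/EI
A unit hogging moment at C produces rotation L₁/(3EI) + L₂/(3EI) = 5.467/EI.
Slope continuity at C: θ_0 = M_C·5.467/EI, so M_C = 868.4/5.467 = 158.9 kN·m (hogging).
Span CE, ΣM about E: R_C^{CE}·6.2 = 476.3 + 158.9, so R_C^{CE} = 102.4 kN and R_E = 194.4 − 102.4 = 92.01 kN.

R_E = 92.01 kN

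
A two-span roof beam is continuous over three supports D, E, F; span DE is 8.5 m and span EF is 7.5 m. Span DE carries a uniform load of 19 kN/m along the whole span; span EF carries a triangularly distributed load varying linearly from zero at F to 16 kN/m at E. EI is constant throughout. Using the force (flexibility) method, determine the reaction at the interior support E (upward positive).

R_E = 150.7 kN

Insert a hinge at E; M_E is the redundant, and each span becomes simply supported.
Discontinuity in slope at E on the released structure — sum the simple-span end rotations:
  span DE: UDL 19: wL³/(24EI) = 486.2/EI
  span EF: triangular load, peak 16: w₀L³/(45EI) = 150/EI
  relative rotation θ_0 = (486.2 + 150)/EI = 636.2/EI
A unit hogging moment at E produces rotation L₁/(3EI) + L₂/(3EI) = 5.333/EI.
Compatibility: M_E·(L₁+L₂)/(3EI) = θ_0, giving M_E = 119.3 kN·m (hogging).
Span DE, ΣM about D with M_E applied at E: R_E^{DE}·8.5 = 686.4 + 119.3, so R_E^{DE} = 94.78 kN and R_D = 161.5 − 94.78 = 66.72 kN.
Span EF, ΣM about F: R_E^{EF}·7.5 = 300 + 119.3, so R_E^{EF} = 55.9 kN and R_F = 60 − 55.9 = 4.095 kN.
R_E = 94.78 + 55.9 = 150.7 kN.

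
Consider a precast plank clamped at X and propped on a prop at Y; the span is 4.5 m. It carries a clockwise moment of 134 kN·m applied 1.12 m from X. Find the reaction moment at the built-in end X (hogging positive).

Choose R_Y as the redundant. The primary structure is the cantilever fixed at X.
Primary-structure tip deflection at Y by superposition:
  clockwise couple 134 at a = 1.12: M₀a(2L − a)/(2EI) = 591.3/EI
Tip deflection under a unit load at Y: L³/(3EI) = 30.38/EI.
The prop prevents deflection at Y: R_Y = δ_0/δ_{YY} = 591.3/30.38 = 19.47 kN.
Moment equilibrium about X: M_X = Σ(load moments about X) − R_Y·L = 134 − 19.47×4.5 = 46.4 kN·m.

M_X = 46.4 kN·m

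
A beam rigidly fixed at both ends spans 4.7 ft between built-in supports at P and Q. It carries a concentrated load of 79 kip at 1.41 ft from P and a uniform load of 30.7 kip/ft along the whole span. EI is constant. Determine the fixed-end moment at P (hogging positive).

M_P = 111.1 kip·ft

Take the two fixed-end moments M_P, M_Q as redundants; the released structure is the simple span PQ.
End rotations of the released simple span under the applied load (×1/EI):
  at P: point load 79 at a = 1.41: Pab(L + b)/(6LEI) = 103.8/EI
  at Q: point load 79 at a = 1.41: Pab(L + a)/(6LEI) = 79.4/EI
  at P: UDL 30.7: wL³/(24EI) = 132.8/EI
  at Q: UDL 30.7: wL³/(24EI) = 132.8/EI
  θ_P0 = 236.6/EI,  θ_Q0 = 212.2/EI
Flexibility coefficients: a unit moment at one end gives L/(3EI) there and L/(6EI) at the far end, so f₁₁ = f₂₂ = 1.567/EI and f₁₂ = f₂₁ = 0.7833/EI.
Compatibility — zero rotation at each built-in end:
  1.567 M_P + 0.7833 M_Q = 236.6
  0.7833 M_P + 1.567 M_Q = 212.2
Solving the pair gives M_P = 111.1 kip·ft and M_Q = 79.91 kip·ft (hogging).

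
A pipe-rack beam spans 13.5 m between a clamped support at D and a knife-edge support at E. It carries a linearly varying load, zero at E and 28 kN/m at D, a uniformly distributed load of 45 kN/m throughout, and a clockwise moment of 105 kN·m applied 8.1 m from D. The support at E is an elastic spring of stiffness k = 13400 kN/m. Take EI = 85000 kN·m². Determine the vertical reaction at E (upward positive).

R_E = 273.3 kN

Release the roller at E. Primary structure: cantilever fixed at D.
Free-end deflection of the primary structure under the applied loading (downward +):
  triangular load, peak 28 at the fixed end: w₀L⁴/(30EI) = 31001/EI
  UDL 45: wL⁴/(8EI) = 186835/EI
  clockwise couple 105 at a = 8.1: M₀a(2L − a)/(2EI) = 8037/EI
  δ_0 = 225873/EI
Tip deflection under a unit load at E: L³/(3EI) = 820.1/EI.
With EI = 85000 kN·m²: δ_0 = 2.6573 m and δ_{EE} = 0.009649 m/kN.
Compatibility — the spring shortens by R_E/k under the reaction it provides: δ_0 − R_E·δ_{EE} = R_E/k. With 1/k = 0.000075 m/kN, R_E = δ_0 / (δ_{EE} + 1/k) = 2.6573 / (0.009649 + 0.000075) = 273.3 kN.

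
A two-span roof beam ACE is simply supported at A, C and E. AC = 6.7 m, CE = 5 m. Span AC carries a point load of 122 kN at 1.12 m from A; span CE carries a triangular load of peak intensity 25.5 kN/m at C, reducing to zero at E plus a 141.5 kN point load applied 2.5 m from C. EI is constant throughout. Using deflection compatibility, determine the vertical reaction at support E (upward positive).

Insert a hinge at C; M_C is the redundant, and each span becomes simply supported.
End slopes at the hinge C, treating each span as simply supported:
  span AC: point load 122 at a = 1.12: Pab(L + a)/(6LEI) = 148.3/EI
  span CE: triangular load, peak 25.5: w₀L³/(45EI) = 70.83/EI
  span CE: point load 141.5 at a = 2.5: Pab(L + b)/(6LEI) = 221.1/EI
  relative rotation θ_0 = (148.3 + 291.9)/EI = 440.2/EI
A unit hogging moment at C produces rotation L₁/(3EI) + L₂/(3EI) = 3.9/EI.
Slope continuity at C: θ_0 = M_C·3.9/EI, so M_C = 440.2/3.9 = 112.9 kN·m (hogging).
Span CE, ΣM about E: R_C^{CE}·5 = 566.2 + 112.9, so R_C^{CE} = 135.8 kN and R_E = 205.2 − 135.8 = 69.42 kN.

R_E = 69.42 kN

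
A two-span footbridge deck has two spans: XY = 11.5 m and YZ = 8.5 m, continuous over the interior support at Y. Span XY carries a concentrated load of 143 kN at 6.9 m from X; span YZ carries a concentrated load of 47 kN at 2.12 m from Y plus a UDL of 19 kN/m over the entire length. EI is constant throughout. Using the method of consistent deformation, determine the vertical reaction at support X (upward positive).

R_X = 32.65 kN

Insert a hinge at Y; M_Y is the redundant, and each span becomes simply supported.
Rotations at Y on the released spans (each span's end-slope, ×1/EI):
  span XY: point load 143 at a = 6.9: Pab(L + a)/(6LEI) = 1210/EI
  span YZ: point load 47 at a = 2.12: Pab(L + b)/(6LEI) = 185.5/EI
  span YZ: UDL 19: wL³/(24EI) = 486.2/EI
  relative rotation θ_0 = (1210 + 671.7)/EI = 1882/EI
A unit hogging moment at Y produces rotation L₁/(3EI) + L₂/(3EI) = 6.667/EI.
Slope continuity at Y: θ_0 = M_Y·6.667/EI, so M_Y = 1882/6.667 = 282.3 kN·m (hogging).
Span XY, ΣM about X with M_Y applied at Y: R_Y^{XY}·11.5 = 986.7 + 282.3, so R_Y^{XY} = 110.3 kN and R_X = 143 − 110.3 = 32.65 kN.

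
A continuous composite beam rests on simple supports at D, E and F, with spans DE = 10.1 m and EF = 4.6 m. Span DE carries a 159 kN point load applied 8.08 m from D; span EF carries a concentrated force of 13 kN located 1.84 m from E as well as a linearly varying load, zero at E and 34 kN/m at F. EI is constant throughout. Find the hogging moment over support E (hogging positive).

Take M_E as the redundant. Released structure: two simple spans DE and EF with a hinge at E.
Discontinuity in slope at E on the released structure — sum the simple-span end rotations:
  span DE: point load 159 at a = 8.08: Pab(L + a)/(6LEI) = 778.5/EI
  span EF: point load 13 at a = 1.84: Pab(L + b)/(6LEI) = 17.61/EI
  span EF: triangular load, peak 34: 7w₀L³/(360EI) = 64.35/EI
  relative rotation θ_0 = (778.5 + 81.96)/EI = 860.5/EI
A unit hogging moment at E produces rotation L₁/(3EI) + L₂/(3EI) = 4.9/EI.
Slope continuity at E: θ_0 = M_E·4.9/EI, so M_E = 860.5/4.9 = 175.6 kN·m (hogging).

M_E = 175.6 kN·m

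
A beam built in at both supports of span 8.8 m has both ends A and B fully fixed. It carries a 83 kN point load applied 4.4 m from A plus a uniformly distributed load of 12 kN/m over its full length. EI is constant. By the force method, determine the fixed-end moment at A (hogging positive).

Take the two fixed-end moments M_A, M_B as redundants; the released structure is the simple span AB.
End rotations of the released simple span under the applied load (×1/EI):
  at A: point load 83 at a = 4.4: Pab(L + b)/(6LEI) = 401.7/EI
  at B: point load 83 at a = 4.4: Pab(L + a)/(6LEI) = 401.7/EI
  at A: UDL 12: wL³/(24EI) = 340.7/EI
  at B: UDL 12: wL³/(24EI) = 340.7/EI
  θ_A0 = 742.5/EI,  θ_B0 = 742.5/EI
Flexibility coefficients: a unit moment at one end gives L/(3EI) there and L/(6EI) at the far end, so f₁₁ = f₂₂ = 2.933/EI and f₁₂ = f₂₁ = 1.467/EI.
Compatibility — zero rotation at each built-in end:
  2.933 M_A + 1.467 M_B = 742.5
  1.467 M_A + 2.933 M_B = 742.5
Solving the pair gives M_A = 168.7 kN·m and M_B = 168.7 kN·m (hogging).

M_A = 168.7 kN·m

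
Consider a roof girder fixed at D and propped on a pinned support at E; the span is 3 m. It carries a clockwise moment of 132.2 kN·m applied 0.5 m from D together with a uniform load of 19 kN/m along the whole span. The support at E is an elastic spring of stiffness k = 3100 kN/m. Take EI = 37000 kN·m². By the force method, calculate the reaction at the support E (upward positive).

Choose R_E as the redundant. The primary structure is the cantilever fixed at D.
Primary-structure tip deflection at E by superposition:
  clockwise couple 132.2 at a = 0.5: M₀a(2L − a)/(2EI) = 181.8/EI
  UDL 19: wL⁴/(8EI) = 192.4/EI
  δ_0 = 374.1/EI
Tip deflection under a unit load at E: L³/(3EI) = 9/EI.
With EI = 37000 kN·m²: δ_0 = 0.010112 m and δ_{EE} = 0.000243 m/kN.
Compatibility — the spring shortens by R_E/k under the reaction it provides: δ_0 − R_E·δ_{EE} = R_E/k. With 1/k = 0.000323 m/kN, R_E = δ_0 / (δ_{EE} + 1/k) = 0.010112 / (0.000243 + 0.000323) = 17.87 kN.

R_E = 17.87 kN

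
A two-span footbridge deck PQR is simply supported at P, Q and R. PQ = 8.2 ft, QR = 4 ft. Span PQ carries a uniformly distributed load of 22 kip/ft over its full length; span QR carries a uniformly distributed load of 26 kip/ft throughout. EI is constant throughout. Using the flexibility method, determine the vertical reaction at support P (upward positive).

R_P = 72.96 kip

Take M_Q as the redundant. Released structure: two simple spans PQ and QR with a hinge at Q.
Rotations at Q on the released spans (each span's end-slope, ×1/EI):
  span PQ: UDL 22: wL³/(24EI) = 505.4/EI
  span QR: UDL 26: wL³/(24EI) = 69.33/EI
  relative rotation θ_0 = (505.4 + 69.33)/EI = 574.8/EI
A unit hogging moment at Q produces rotation L₁/(3EI) + L₂/(3EI) = 4.067/EI.
Slope continuity at Q: θ_0 = M_Q·4.067/EI, so M_Q = 574.8/4.067 = 141.3 kip·ft (hogging).
Span PQ, ΣM about P with M_Q applied at Q: R_Q^{PQ}·8.2 = 739.6 + 141.3, so R_Q^{PQ} = 107.4 kip and R_P = 180.4 − 107.4 = 72.96 kip.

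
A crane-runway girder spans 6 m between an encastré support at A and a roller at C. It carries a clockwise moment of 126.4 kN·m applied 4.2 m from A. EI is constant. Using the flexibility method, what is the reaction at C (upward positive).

Choose R_C as the redundant. The primary structure is the cantilever fixed at A.
Primary-structure tip deflection at C by superposition:
  clockwise couple 126.4 at a = 4.2: M₀a(2L − a)/(2EI) = 2070/EI
Flexibility coefficient — unit upward force at C: δ_{CC} = L³/(3EI) = 72/EI.
Compatibility at C: δ_0 − R_C·δ_{CC} = 0, so R_C = 2070/72 = 28.76 kN.

R_C = 28.76 kN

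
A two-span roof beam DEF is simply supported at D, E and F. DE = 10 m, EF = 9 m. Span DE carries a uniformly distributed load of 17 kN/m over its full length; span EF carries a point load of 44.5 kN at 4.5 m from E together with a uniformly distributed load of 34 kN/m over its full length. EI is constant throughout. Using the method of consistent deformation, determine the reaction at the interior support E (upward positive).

R_E = 325.8 kN

Insert a hinge at E; M_E is the redundant, and each span becomes simply supported.
Rotations at E on the released spans (each span's end-slope, ×1/EI):
  span DE: UDL 17: wL³/(24EI) = 708.3/EI
  span EF: point load 44.5 at a = 4.5: Pab(L + b)/(6LEI) = 225.3/EI
  span EF: UDL 34: wL³/(24EI) = 1033/EI
  relative rotation θ_0 = (708.3 + 1258)/EI = 1966/EI
A unit hogging moment at E produces rotation L₁/(3EI) + L₂/(3EI) = 6.333/EI.
Compatibility: M_E·(L₁+L₂)/(3EI) = θ_0, giving M_E = 310.5 kN·m (hogging).
Span DE, ΣM about D with M_E applied at E: R_E^{DE}·10 = 850 + 310.5, so R_E^{DE} = 116 kN and R_D = 170 − 116 = 53.95 kN.
Span EF, ΣM about F: R_E^{EF}·9 = 1577 + 310.5, so R_E^{EF} = 209.7 kN and R_F = 350.5 − 209.7 = 140.8 kN.
R_E = 116 + 209.7 = 325.8 kN.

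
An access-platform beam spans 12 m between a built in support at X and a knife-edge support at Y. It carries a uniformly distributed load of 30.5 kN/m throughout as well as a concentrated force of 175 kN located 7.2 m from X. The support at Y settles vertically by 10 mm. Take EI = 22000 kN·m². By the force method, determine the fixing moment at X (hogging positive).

Take the reaction at Y as the redundant and release it; the primary structure is a cantilever fixed at X.
Downward deflection at the released point Y due to the loads:
  UDL 30.5: wL⁴/(8EI) = 79056/EI
  point load 175 at a = 7.2: Pa²(3L − a)/(6EI) = 43546/EI
  δ_0 = 122602/EI
Flexibility coefficient — unit upward force at Y: δ_{YY} = L³/(3EI) = 576/EI.
With EI = 22000 kN·m²: δ_0 = 5.5728 m and δ_{YY} = 0.026182 m/kN.
Compatibility — the beam at Y must follow the support down by 0.01 m: δ_0 − R_Y·δ_{YY} = 0.01, so R_Y = (5.5728 − 0.01)/0.026182 = 212.5 kN.
Moment equilibrium about X: M_X = Σ(load moments about X) − R_Y·L = 3456 − 212.5×12 = 906.4 kN·m.

M_X = 906.4 kN·m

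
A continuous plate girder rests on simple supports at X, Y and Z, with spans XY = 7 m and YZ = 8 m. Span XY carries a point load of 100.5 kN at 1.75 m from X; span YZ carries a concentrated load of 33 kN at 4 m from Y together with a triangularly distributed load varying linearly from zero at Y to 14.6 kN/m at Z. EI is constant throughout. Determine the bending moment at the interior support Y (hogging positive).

M_Y = 93.94 kN·m

Release continuity at Y by inserting a hinge; the redundant is the internal moment M_Y. The primary structure is two simply-supported spans XY and YZ.
Rotations at Y on the released spans (each span's end-slope, ×1/EI):
  span XY: point load 100.5 at a = 1.75: Pab(L + a)/(6LEI) = 192.4/EI
  span YZ: point load 33 at a = 4: Pab(L + b)/(6LEI) = 132/EI
  span YZ: triangular load, peak 14.6: 7w₀L³/(360EI) = 145.4/EI
  relative rotation θ_0 = (192.4 + 277.4)/EI = 469.7/EI
A unit hogging moment at Y produces rotation L₁/(3EI) + L₂/(3EI) = 5/EI.
Compatibility: M_Y·(L₁+L₂)/(3EI) = θ_0, giving M_Y = 93.94 kN·m (hogging).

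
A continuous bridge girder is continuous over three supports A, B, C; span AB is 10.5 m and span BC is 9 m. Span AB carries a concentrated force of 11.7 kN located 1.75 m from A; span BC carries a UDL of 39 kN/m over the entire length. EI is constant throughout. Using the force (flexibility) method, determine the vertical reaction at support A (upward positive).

Insert a hinge at B; M_B is the redundant, and each span becomes simply supported.
Discontinuity in slope at B on the released structure — sum the simple-span end rotations:
  span AB: point load 11.7 at a = 1.75: Pab(L + a)/(6LEI) = 34.84/EI
  span BC: UDL 39: wL³/(24EI) = 1185/EI
  relative rotation θ_0 = (34.84 + 1185)/EI = 1219/EI
A unit hogging moment at B produces rotation L₁/(3EI) + L₂/(3EI) = 6.5/EI.
Slope continuity at B: θ_0 = M_B·6.5/EI, so M_B = 1219/6.5 = 187.6 kN·m (hogging).
Span AB, ΣM about A with M_B applied at B: R_B^{AB}·10.5 = 20.48 + 187.6, so R_B^{AB} = 19.82 kN and R_A = 11.7 − 19.82 = -8.118 kN.

R_A = -8.118 kN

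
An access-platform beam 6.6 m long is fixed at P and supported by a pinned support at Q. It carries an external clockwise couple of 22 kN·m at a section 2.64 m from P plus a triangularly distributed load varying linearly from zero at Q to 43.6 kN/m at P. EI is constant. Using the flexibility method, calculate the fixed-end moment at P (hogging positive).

Remove the prop at Q; the released (primary) structure is a cantilever built in at P.
Downward deflection at the released point Q due to the loads:
  clockwise couple 22 at a = 2.64: M₀a(2L − a)/(2EI) = 306.7/EI
  triangular load, peak 43.6 at the fixed end: w₀L⁴/(30EI) = 2758/EI
  δ_0 = 3064/EI
Flexibility coefficient — unit upward force at Q: δ_{QQ} = L³/(3EI) = 95.83/EI.
Compatibility at Q: δ_0 − R_Q·δ_{QQ} = 0, so R_Q = 3064/95.83 = 31.98 kN.
Moment equilibrium about P: M_P = Σ(load moments about P) − R_Q·L = 338.5 − 31.98×6.6 = 127.5 kN·m.

M_P = 127.5 kN·m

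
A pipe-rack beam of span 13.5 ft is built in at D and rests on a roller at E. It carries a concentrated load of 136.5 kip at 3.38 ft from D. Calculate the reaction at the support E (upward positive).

Remove the prop at E; the released (primary) structure is a cantilever built in at D.
Deflection at E on the released cantilever, summing each load's contribution:
  point load 136.5 at a = 3.38: Pa²(3L − a)/(6EI) = 9648/EI
Flexibility coefficient — unit upward force at E: δ_{EE} = L³/(3EI) = 820.1/EI.
Compatibility at E: δ_0 − R_E·δ_{EE} = 0, so R_E = 9648/820.1 = 11.76 kip.

R_E = 11.76 kip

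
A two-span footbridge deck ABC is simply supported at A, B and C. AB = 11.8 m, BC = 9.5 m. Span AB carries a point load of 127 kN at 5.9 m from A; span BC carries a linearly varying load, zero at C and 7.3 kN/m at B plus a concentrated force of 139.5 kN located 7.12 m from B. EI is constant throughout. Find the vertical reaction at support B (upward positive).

Take M_B as the redundant. Released structure: two simple spans AB and BC with a hinge at B.
Rotations at B on the released spans (each span's end-slope, ×1/EI):
  span AB: point load 127 at a = 5.9: Pab(L + a)/(6LEI) = 1105/EI
  span BC: triangular load, peak 7.3: w₀L³/(45EI) = 139.1/EI
  span BC: point load 139.5 at a = 7.12: Pab(L + b)/(6LEI) = 492.7/EI
  relative rotation θ_0 = (1105 + 631.8)/EI = 1737/EI
A unit hogging moment at B produces rotation L₁/(3EI) + L₂/(3EI) = 7.1/EI.
Compatibility: M_B·(L₁+L₂)/(3EI) = θ_0, giving M_B = 244.6 kN·m (hogging).
Span AB, ΣM about A with M_B applied at B: R_B^{AB}·11.8 = 749.3 + 244.6, so R_B^{AB} = 84.23 kN and R_A = 127 − 84.23 = 42.77 kN.
Span BC, ΣM about C: R_B^{BC}·9.5 = 551.6 + 244.6, so R_B^{BC} = 83.82 kN and R_C = 174.2 − 83.82 = 90.36 kN.
R_B = 84.23 + 83.82 = 168.1 kN.

R_B = 168.1 kN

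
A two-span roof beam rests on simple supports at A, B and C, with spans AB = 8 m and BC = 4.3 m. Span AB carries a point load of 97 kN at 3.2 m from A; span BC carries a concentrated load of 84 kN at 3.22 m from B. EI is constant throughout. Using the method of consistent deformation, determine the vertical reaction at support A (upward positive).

Take M_B as the redundant. Released structure: two simple spans AB and BC with a hinge at B.
End slopes at the hinge B, treating each span as simply supported:
  span AB: point load 97 at a = 3.2: Pab(L + a)/(6LEI) = 347.6/EI
  span BC: point load 84 at a = 3.22: Pab(L + b)/(6LEI) = 60.91/EI
  relative rotation θ_0 = (347.6 + 60.91)/EI = 408.6/EI
A unit hogging moment at B produces rotation L₁/(3EI) + L₂/(3EI) = 4.1/EI.
Slope continuity at B: θ_0 = M_B·4.1/EI, so M_B = 408.6/4.1 = 99.65 kN·m (hogging).
Span AB, ΣM about A with M_B applied at B: R_B^{AB}·8 = 310.4 + 99.65, so R_B^{AB} = 51.26 kN and R_A = 97 − 51.26 = 45.74 kN.

R_A = 45.74 kN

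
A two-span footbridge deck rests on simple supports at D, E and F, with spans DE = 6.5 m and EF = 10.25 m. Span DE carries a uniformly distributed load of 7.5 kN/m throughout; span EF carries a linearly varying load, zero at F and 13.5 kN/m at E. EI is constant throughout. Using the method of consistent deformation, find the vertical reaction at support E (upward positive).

Take M_E as the redundant. Released structure: two simple spans DE and EF with a hinge at E.
End slopes at the hinge E, treating each span as simply supported:
  span DE: UDL 7.5: wL³/(24EI) = 85.82/EI
  span EF: triangular load, peak 13.5: w₀L³/(45EI) = 323.1/EI
  relative rotation θ_0 = (85.82 + 323.1)/EI = 408.9/EI
A unit hogging moment at E produces rotation L₁/(3EI) + L₂/(3EI) = 5.583/EI.
Slope continuity at E: θ_0 = M_E·5.583/EI, so M_E = 408.9/5.583 = 73.23 kN·m (hogging).
Span DE, ΣM about D with M_E applied at E: R_E^{DE}·6.5 = 158.4 + 73.23, so R_E^{DE} = 35.64 kN and R_D = 48.75 − 35.64 = 13.11 kN.
Span EF, ΣM about F: R_E^{EF}·10.25 = 472.8 + 73.23, so R_E^{EF} = 53.27 kN and R_F = 69.19 − 53.27 = 15.92 kN.
R_E = 35.64 + 53.27 = 88.91 kN.

R_E = 88.91 kN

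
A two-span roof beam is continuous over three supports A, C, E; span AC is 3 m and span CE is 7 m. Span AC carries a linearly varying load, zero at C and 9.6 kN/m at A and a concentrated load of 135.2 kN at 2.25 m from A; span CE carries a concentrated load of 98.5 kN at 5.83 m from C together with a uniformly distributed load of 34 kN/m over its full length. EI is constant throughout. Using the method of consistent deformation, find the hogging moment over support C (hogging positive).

M_C = 206.5 kN·m

Take M_C as the redundant. Released structure: two simple spans AC and CE with a hinge at C.
End slopes at the hinge C, treating each span as simply supported:
  span AC: triangular load, peak 9.6: 7w₀L³/(360EI) = 5.04/EI
  span AC: point load 135.2 at a = 2.25: Pab(L + a)/(6LEI) = 66.54/EI
  span CE: point load 98.5 at a = 5.83: Pab(L + b)/(6LEI) = 130.7/EI
  span CE: UDL 34: wL³/(24EI) = 485.9/EI
  relative rotation θ_0 = (71.58 + 616.6)/EI = 688.2/EI
A unit hogging moment at C produces rotation L₁/(3EI) + L₂/(3EI) = 3.333/EI.
Slope continuity at C: θ_0 = M_C·3.333/EI, so M_C = 688.2/3.333 = 206.5 kN·m (hogging).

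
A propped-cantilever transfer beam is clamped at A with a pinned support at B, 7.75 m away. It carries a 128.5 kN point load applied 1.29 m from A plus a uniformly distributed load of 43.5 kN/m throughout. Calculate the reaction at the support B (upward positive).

R_B = 131.5 kN

Remove the prop at B; the released (primary) structure is a cantilever built in at A.
Primary-structure tip deflection at B by superposition:
  point load 128.5 at a = 1.29: Pa²(3L − a)/(6EI) = 782.6/EI
  UDL 43.5: wL⁴/(8EI) = 19616/EI
  δ_0 = 20398/EI
Flexibility coefficient — unit upward force at B: δ_{BB} = L³/(3EI) = 155.2/EI.
Compatibility at B: δ_0 − R_B·δ_{BB} = 0, so R_B = 20398/155.2 = 131.5 kN.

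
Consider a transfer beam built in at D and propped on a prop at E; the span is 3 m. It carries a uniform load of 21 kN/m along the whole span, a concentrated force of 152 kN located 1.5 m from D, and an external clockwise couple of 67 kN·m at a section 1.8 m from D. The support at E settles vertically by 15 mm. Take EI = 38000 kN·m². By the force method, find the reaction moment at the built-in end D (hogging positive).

Release the roller at E. Primary structure: cantilever fixed at D.
Deflection at E on the released cantilever, summing each load's contribution:
  UDL 21: wL⁴/(8EI) = 212.6/EI
  point load 152 at a = 1.5: Pa²(3L − a)/(6EI) = 427.5/EI
  clockwise couple 67 at a = 1.8: M₀a(2L − a)/(2EI) = 253.3/EI
  δ_0 = 893.4/EI
Flexibility coefficient — unit upward force at E: δ_{EE} = L³/(3EI) = 9/EI.
With EI = 38000 kN·m²: δ_0 = 0.02351 m and δ_{EE} = 0.000237 m/kN.
Compatibility — the beam at E must follow the support down by 0.015 m: δ_0 − R_E·δ_{EE} = 0.015, so R_E = (0.02351 − 0.015)/0.000237 = 35.93 kN.
Moment equilibrium about D: M_D = Σ(load moments about D) − R_E·L = 389.5 − 35.93×3 = 281.7 kN·m.

M_D = 281.7 kN·m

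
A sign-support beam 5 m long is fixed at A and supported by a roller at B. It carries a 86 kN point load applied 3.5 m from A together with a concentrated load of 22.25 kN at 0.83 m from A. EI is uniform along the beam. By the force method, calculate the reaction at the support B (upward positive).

R_B = 49.33 kN

Release the roller at B. Primary structure: cantilever fixed at A.
Primary-structure tip deflection at B by superposition:
  point load 86 at a = 3.5: Pa²(3L − a)/(6EI) = 2019/EI
  point load 22.25 at a = 0.83: Pa²(3L − a)/(6EI) = 36.2/EI
  δ_0 = 2055/EI
Flexibility coefficient — unit upward force at B: δ_{BB} = L³/(3EI) = 41.67/EI.
The prop prevents deflection at B: R_B = δ_0/δ_{BB} = 2055/41.67 = 49.33 kN.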